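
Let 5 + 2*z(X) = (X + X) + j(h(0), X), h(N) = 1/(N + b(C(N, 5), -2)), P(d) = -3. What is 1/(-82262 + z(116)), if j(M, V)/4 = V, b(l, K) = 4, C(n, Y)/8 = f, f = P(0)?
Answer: -2/163833 ≈ -1.2208e-5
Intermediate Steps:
f = -3
C(n, Y) = -24 (C(n, Y) = 8*(-3) = -24)
h(N) = 1/(4 + N) (h(N) = 1/(N + 4) = 1/(4 + N))
j(M, V) = 4*V
z(X) = -5/2 + 3*X (z(X) = -5/2 + ((X + X) + 4*X)/2 = -5/2 + (2*X + 4*X)/2 = -5/2 + (6*X)/2 = -5/2 + 3*X)
1/(-82262 + z(116)) = 1/(-82262 + (-5/2 + 3*116)) = 1/(-82262 + (-5/2 + 348)) = 1/(-82262 + 691/2) = 1/(-163833/2) = -2/163833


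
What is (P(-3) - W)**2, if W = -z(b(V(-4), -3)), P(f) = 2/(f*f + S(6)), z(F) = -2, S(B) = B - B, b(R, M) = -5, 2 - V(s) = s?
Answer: 256/81 ≈ 3.1605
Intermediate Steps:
V(s) = 2 - s
S(B) = 0
P(f) = 2/f**2 (P(f) = 2/(f*f + 0) = 2/(f**2 + 0) = 2/(f**2) = 2/f**2)
W = 2 (W = -1*(-2) = 2)
(P(-3) - W)**2 = (2/(-3)**2 - 1*2)**2 = (2*(1/9) - 2)**2 = (2/9 - 2)**2 = (-16/9)**2 = 256/81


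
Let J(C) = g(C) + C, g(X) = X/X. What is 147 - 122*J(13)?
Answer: -1561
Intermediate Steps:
g(X) = 1
J(C) = 1 + C
147 - 122*J(13) = 147 - 122*(1 + 13) = 147 - 122*14 = 147 - 1708 = -1561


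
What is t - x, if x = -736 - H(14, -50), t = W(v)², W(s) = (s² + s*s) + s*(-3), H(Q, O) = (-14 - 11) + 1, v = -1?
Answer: 737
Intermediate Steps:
H(Q, O) = -24 (H(Q, O) = -25 + 1 = -24)
W(s) = -3*s + 2*s² (W(s) = (s² + s²) - 3*s = 2*s² - 3*s = -3*s + 2*s²)
t = 25 (t = (-(-3 + 2*(-1)))² = (-(-3 - 2))² = (-1*(-5))² = 5² = 25)
x = -712 (x = -736 - 1*(-24) = -736 + 24 = -712)
t - x = 25 - 1*(-712) = 25 + 712 = 737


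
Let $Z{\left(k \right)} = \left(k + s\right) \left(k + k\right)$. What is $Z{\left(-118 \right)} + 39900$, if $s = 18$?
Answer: $63500$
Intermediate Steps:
$Z{\left(k \right)} = 2 k \left(18 + k\right)$ ($Z{\left(k \right)} = \left(k + 18\right) \left(k + k\right) = \left(18 + k\right) 2 k = 2 k \left(18 + k\right)$)
$Z{\left(-118 \right)} + 39900 = 2 \left(-118\right) \left(18 - 118\right) + 39900 = 2 \left(-118\right) \left(-100\right) + 39900 = 23600 + 39900 = 63500$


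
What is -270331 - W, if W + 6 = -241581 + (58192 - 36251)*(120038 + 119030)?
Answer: -5245419732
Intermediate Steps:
W = 5245149401 (W = -6 + (-241581 + (58192 - 36251)*(120038 + 119030)) = -6 + (-241581 + 21941*239068) = -6 + (-241581 + 5245390988) = -6 + 5245149407 = 5245149401)
-270331 - W = -270331 - 1*5245149401 = -270331 - 5245149401 = -5245419732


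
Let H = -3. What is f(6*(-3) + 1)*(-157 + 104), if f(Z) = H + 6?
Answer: -159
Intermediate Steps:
f(Z) = 3 (f(Z) = -3 + 6 = 3)
f(6*(-3) + 1)*(-157 + 104) = 3*(-157 + 104) = 3*(-53) = -159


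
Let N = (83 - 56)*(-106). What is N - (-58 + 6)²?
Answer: -5566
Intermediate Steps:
N = -2862 (N = 27*(-106) = -2862)
N - (-58 + 6)² = -2862 - (-58 + 6)² = -2862 - 1*(-52)² = -2862 - 1*2704 = -2862 - 2704 = -5566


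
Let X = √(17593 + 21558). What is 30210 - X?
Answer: 30210 - 7*√799 ≈ 30012.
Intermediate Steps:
X = 7*√799 (X = √39151 = 7*√799 ≈ 197.87)
30210 - X = 30210 - 7*√799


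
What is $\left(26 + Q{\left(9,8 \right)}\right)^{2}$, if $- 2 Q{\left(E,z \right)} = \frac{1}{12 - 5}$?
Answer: $\frac{131769}{196} \approx 672.29$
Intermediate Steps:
$Q{\left(E,z \right)} = - \frac{1}{14}$ ($Q{\left(E,z \right)} = - \frac{1}{2 \left(12 - 5\right)} = - \frac{1}{2 \cdot 7} = \left(- \frac{1}{2}\right) \frac{1}{7} = - \frac{1}{14}$)
$\left(26 + Q{\left(9,8 \right)}\right)^{2} = \left(26 - \frac{1}{14}\right)^{2} = \left(\frac{363}{14}\right)^{2} = \frac{131769}{196}$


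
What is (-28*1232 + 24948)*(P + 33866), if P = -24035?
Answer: -93866388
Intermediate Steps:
(-28*1232 + 24948)*(P + 33866) = (-28*1232 + 24948)*(-24035 + 33866) = (-34496 + 24948)*9831 = -9548*9831 = -93866388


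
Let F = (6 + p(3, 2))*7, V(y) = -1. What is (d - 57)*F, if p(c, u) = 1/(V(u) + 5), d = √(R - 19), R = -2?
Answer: -9975/4 + 175*I*√21/4 ≈ -2493.8 + 200.49*I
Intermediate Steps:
d = I*√21 (d = √(-2 - 19) = √(-21) = I*√21 ≈ 4.5826*I)
p(c, u) = ¼ (p(c, u) = 1/(-1 + 5) = 1/4 = ¼)
F = 175/4 (F = (6 + ¼)*7 = (25/4)*7 = 175/4 ≈ 43.750)
(d - 57)*F = (I*√21 - 57)*(175/4) = (-57 + I*√21)*(175/4) = -9975/4 + 175*I*√21/4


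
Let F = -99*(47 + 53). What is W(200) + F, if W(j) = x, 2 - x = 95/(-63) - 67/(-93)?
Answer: -19329256/1953 ≈ -9897.2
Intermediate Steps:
x = 5444/1953 (x = 2 - (95/(-63) - 67/(-93)) = 2 - (95*(-1/63) - 67*(-1/93)) = 2 - (-95/63 + 67/93) = 2 - 1*(-1538/1953) = 2 + 1538/1953 = 5444/1953 ≈ 2.7875)
W(j) = 5444/1953
F = -9900 (F = -99*100 = -9900)
W(200) + F = 5444/1953 - 9900 = -19329256/1953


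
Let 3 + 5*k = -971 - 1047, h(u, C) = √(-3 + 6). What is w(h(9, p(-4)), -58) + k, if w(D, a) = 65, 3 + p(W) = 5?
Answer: -1696/5 ≈ -339.20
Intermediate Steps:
p(W) = 2 (p(W) = -3 + 5 = 2)
h(u, C) = √3
k = -2021/5 (k = -⅗ + (-971 - 1047)/5 = -⅗ + (⅕)*(-2018) = -⅗ - 2018/5 = -2021/5 ≈ -404.20)
w(h(9, p(-4)), -58) + k = 65 - 2021/5 = -1696/5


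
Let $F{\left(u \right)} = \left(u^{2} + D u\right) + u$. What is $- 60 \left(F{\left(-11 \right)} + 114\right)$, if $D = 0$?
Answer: $-13440$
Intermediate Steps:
$F{\left(u \right)} = u + u^{2}$ ($F{\left(u \right)} = \left(u^{2} + 0 u\right) + u = \left(u^{2} + 0\right) + u = u^{2} + u = u + u^{2}$)
$- 60 \left(F{\left(-11 \right)} + 114\right) = - 60 \left(- 11 \left(1 - 11\right) + 114\right) = - 60 \left(\left(-11\right) \left(-10\right) + 114\right) = - 60 \left(110 + 114\right) = \left(-60\right) 224 = -13440$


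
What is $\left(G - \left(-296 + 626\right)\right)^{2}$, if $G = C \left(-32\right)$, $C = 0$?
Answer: $108900$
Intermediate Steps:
$G = 0$ ($G = 0 \left(-32\right) = 0$)
$\left(G - \left(-296 + 626\right)\right)^{2} = \left(0 - \left(-296 + 626\right)\right)^{2} = \left(0 - 330\right)^{2} = \left(-330\right)^{2} = 108900$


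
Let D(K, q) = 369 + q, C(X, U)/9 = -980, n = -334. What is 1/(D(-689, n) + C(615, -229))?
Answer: -1/8785 ≈ -0.00011383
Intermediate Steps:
C(X, U) = -8820 (C(X, U) = 9*(-980) = -8820)
1/(D(-689, n) + C(615, -229)) = 1/((369 - 334) - 8820) = 1/(35 - 8820) = 1/(-8785) = -1/8785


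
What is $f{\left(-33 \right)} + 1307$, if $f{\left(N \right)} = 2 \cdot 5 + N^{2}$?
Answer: $2406$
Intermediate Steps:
$f{\left(N \right)} = 10 + N^{2}$
$f{\left(-33 \right)} + 1307 = \left(10 + \left(-33\right)^{2}\right) + 1307 = \left(10 + 1089\right) + 1307 = 1099 + 1307 = 2406$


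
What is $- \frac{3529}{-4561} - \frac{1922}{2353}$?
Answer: $- \frac{462505}{10732033} \approx -0.043096$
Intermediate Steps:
$- \frac{3529}{-4561} - \frac{1922}{2353} = \left(-3529\right) \left(- \frac{1}{4561}\right) - \frac{1922}{2353} = \frac{3529}{4561} - \frac{1922}{2353} = - \frac{462505}{10732033}$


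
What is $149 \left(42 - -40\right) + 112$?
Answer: $12330$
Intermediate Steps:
$149 \left(42 - -40\right) + 112 = 149 \left(42 + 40\right) + 112 = 149 \cdot 82 + 112 = 12218 + 112 = 12330$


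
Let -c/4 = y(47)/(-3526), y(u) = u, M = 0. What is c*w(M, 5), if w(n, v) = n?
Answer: 0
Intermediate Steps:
c = 94/1763 (c = -188/(-3526) = -188*(-1)/3526 = -4*(-47/3526) = 94/1763 ≈ 0.053318)
c*w(M, 5) = (94/1763)*0 = 0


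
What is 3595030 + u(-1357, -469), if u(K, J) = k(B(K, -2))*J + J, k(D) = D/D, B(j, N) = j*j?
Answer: 3594092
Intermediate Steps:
B(j, N) = j²
k(D) = 1
u(K, J) = 2*J (u(K, J) = 1*J + J = J + J = 2*J)
3595030 + u(-1357, -469) = 3595030 + 2*(-469) = 3595030 - 938 = 3594092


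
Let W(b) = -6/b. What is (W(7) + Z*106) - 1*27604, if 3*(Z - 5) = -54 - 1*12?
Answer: -205848/7 ≈ -29407.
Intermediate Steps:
Z = -17 (Z = 5 + (-54 - 1*12)/3 = 5 + (-54 - 12)/3 = 5 + (⅓)*(-66) = 5 - 22 = -17)
(W(7) + Z*106) - 1*27604 = (-6/7 - 17*106) - 1*27604 = (-6*⅐ - 1802) - 27604 = (-6/7 - 1802) - 27604 = -12620/7 - 27604 = -205848/7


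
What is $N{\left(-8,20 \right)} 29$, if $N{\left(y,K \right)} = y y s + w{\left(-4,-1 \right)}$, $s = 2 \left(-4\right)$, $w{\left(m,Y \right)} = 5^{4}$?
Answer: $3277$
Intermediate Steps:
$w{\left(m,Y \right)} = 625$
$s = -8$
$N{\left(y,K \right)} = 625 - 8 y^{2}$ ($N{\left(y,K \right)} = y y \left(-8\right) + 625 = y^{2} \left(-8\right) + 625 = - 8 y^{2} + 625 = 625 - 8 y^{2}$)
$N{\left(-8,20 \right)} 29 = \left(625 - 8 \left(-8\right)^{2}\right) 29 = \left(625 - 512\right) 29 = 113 \cdot 29 = 3277$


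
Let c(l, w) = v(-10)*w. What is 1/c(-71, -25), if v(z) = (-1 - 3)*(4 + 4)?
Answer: 1/800 ≈ 0.0012500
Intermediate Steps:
v(z) = -32 (v(z) = -4*8 = -32)
c(l, w) = -32*w
1/c(-71, -25) = 1/(-32*(-25)) = 1/800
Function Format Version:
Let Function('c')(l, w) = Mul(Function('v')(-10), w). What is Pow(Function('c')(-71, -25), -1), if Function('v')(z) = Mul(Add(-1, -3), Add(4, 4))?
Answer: Rational(1, 800) ≈ 0.0012500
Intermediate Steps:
Function('v')(z) = -32 (Function('v')(z) = Mul(-4, 8) = -32)
Function('c')(l, w) = Mul(-32, w)
Pow(Function('c')(-71, -25), -1) = Pow(Mul(-32, -25), -1) = Pow(800, -1) = Rational(1, 800)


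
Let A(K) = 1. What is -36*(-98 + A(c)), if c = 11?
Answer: 3492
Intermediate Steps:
-36*(-98 + A(c)) = -36*(-98 + 1) = -36*(-97) = 3492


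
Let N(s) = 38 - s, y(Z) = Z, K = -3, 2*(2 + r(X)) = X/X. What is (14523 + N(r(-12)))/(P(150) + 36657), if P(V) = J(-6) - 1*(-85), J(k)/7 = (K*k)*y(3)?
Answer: 5825/14848 ≈ 0.39231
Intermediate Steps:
r(X) = -3/2 (r(X) = -2 + (X/X)/2 = -2 + (1/2)*1 = -2 + 1/2 = -3/2)
J(k) = -63*k (J(k) = 7*(-3*k*3) = 7*(-9*k) = -63*k)
P(V) = 463 (P(V) = -63*(-6) - 1*(-85) = 378 + 85 = 463)
(14523 + N(r(-12)))/(P(150) + 36657) = (14523 + (38 - 1*(-3/2)))/(463 + 36657) = (14523 + (38 + 3/2))/37120 = (14523 + 79/2)*(1/37120) = (29125/2)*(1/37120) = 5825/14848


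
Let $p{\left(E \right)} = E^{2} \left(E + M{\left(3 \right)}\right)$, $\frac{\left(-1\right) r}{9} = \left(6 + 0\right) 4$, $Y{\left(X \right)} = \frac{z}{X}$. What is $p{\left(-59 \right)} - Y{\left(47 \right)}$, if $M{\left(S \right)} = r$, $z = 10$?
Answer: $- \frac{44991935}{47} \approx -9.5728 \cdot 10^{5}$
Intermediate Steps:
$Y{\left(X \right)} = \frac{10}{X}$
$r = -216$ ($r = - 9 \left(6 + 0\right) 4 = - 9 \cdot 6 \cdot 4 = \left(-9\right) 24 = -216$)
$M{\left(S \right)} = -216$
$p{\left(E \right)} = E^{2} \left(-216 + E\right)$ ($p{\left(E \right)} = E^{2} \left(E - 216\right) = E^{2} \left(-216 + E\right)$)
$p{\left(-59 \right)} - Y{\left(47 \right)} = \left(-59\right)^{2} \left(-216 - 59\right) - \frac{10}{47} = 3481 \left(-275\right) - 10 \cdot \frac{1}{47} = -957275 - \frac{10}{47} = - \frac{44991935}{47}$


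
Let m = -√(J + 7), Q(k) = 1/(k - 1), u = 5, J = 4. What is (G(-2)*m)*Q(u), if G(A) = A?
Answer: √11/2 ≈ 1.6583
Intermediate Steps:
Q(k) = 1/(-1 + k)
m = -√11 (m = -√(4 + 7) = -√11 ≈ -3.3166)
(G(-2)*m)*Q(u) = (-(-2)*√11)/(-1 + 5) = (2*√11)/4 = (2*√11)*(¼) = √11/2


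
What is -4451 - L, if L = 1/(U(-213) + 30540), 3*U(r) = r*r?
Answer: -203246014/45663 ≈ -4451.0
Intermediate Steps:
U(r) = r²/3 (U(r) = (r*r)/3 = r²/3)
L = 1/45663 (L = 1/((⅓)*(-213)² + 30540) = 1/((⅓)*45369 + 30540) = 1/(15123 + 30540) = 1/45663 ≈ 2.1900e-5)
-4451 - L = -4451 - 1*1/45663 = -4451 - 1/45663 = -203246014/45663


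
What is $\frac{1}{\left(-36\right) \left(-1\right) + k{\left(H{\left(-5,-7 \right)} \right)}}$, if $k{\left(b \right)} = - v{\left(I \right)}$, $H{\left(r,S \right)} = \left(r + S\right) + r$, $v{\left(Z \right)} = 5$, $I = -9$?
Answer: $\frac{1}{31} \approx 0.032258$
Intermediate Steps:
$H{\left(r,S \right)} = S + 2 r$ ($H{\left(r,S \right)} = \left(S + r\right) + r = S + 2 r$)
$k{\left(b \right)} = -5$ ($k{\left(b \right)} = \left(-1\right) 5 = -5$)
$\frac{1}{\left(-36\right) \left(-1\right) + k{\left(H{\left(-5,-7 \right)} \right)}} = \frac{1}{\left(-36\right) \left(-1\right) - 5} = \frac{1}{36 - 5} = \frac{1}{31}$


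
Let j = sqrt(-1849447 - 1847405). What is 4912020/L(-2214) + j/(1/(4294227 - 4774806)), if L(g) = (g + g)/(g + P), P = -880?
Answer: 422160830/123 - 961158*I*sqrt(924213) ≈ 3.4322e+6 - 9.2402e+8*I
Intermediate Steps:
j = 2*I*sqrt(924213) (j = sqrt(-3696852) = 2*I*sqrt(924213) ≈ 1922.7*I)
L(g) = 2*g/(-880 + g) (L(g) = (g + g)/(g - 880) = (2*g)/(-880 + g) = 2*g/(-880 + g))
4912020/L(-2214) + j/(1/(4294227 - 4774806)) = 4912020/((2*(-2214)/(-880 - 2214))) + (2*I*sqrt(924213))/(1/(4294227 - 4774806)) = 4912020/((2*(-2214)/(-3094))) + (2*I*sqrt(924213))/(1/(-480579)) = 4912020/((2*(-2214)*(-1/3094))) + (2*I*sqrt(924213))/(-1/480579) = 4912020/(2214/1547) + (2*I*sqrt(924213))*(-480579) = 4912020*(1547/2214) - 961158*I*sqrt(924213) = 422160830/123 - 961158*I*sqrt(924213)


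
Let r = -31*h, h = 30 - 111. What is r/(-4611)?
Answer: -837/1537 ≈ -0.54457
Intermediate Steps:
h = -81
r = 2511 (r = -31*(-81) = 2511)
r/(-4611) = 2511/(-4611) = 2511*(-1/4611) = -837/1537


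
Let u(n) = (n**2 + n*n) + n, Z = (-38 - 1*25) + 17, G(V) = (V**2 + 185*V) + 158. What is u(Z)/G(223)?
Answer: 2093/45571 ≈ 0.045928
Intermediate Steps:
G(V) = 158 + V**2 + 185*V
Z = -46 (Z = (-38 - 25) + 17 = -63 + 17 = -46)
u(n) = n + 2*n**2 (u(n) = (n**2 + n**2) + n = 2*n**2 + n = n + 2*n**2)
u(Z)/G(223) = (-46*(1 + 2*(-46)))/(158 + 223**2 + 185*223) = (-46*(1 - 92))/(158 + 49729 + 41255) = -46*(-91)/91142 = 4186*(1/91142) = 2093/45571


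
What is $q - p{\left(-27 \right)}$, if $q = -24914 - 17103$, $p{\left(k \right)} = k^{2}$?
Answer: $-42746$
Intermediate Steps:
$q = -42017$ ($q = -24914 - 17103 = -42017$)
$q - p{\left(-27 \right)} = -42017 - \left(-27\right)^{2} = -42017 - 729 = -42746$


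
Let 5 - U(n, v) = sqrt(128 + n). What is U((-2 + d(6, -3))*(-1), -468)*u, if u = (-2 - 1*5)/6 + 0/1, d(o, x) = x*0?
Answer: -35/6 + 7*sqrt(130)/6 ≈ 7.4687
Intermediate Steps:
d(o, x) = 0
u = -7/6 (u = (-2 - 5)*(1/6) + 0*1 = -7*1/6 + 0 = -7/6 + 0 = -7/6 ≈ -1.1667)
U(n, v) = 5 - sqrt(128 + n)
U((-2 + d(6, -3))*(-1), -468)*u = (5 - sqrt(128 + (-2 + 0)*(-1)))*(-7/6) = (5 - sqrt(128 - 2*(-1)))*(-7/6) = (5 - sqrt(128 + 2))*(-7/6) = (5 - sqrt(130))*(-7/6) = -35/6 + 7*sqrt(130)/6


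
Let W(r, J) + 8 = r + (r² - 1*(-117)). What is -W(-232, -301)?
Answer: -53701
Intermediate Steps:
W(r, J) = 109 + r + r² (W(r, J) = -8 + (r + (r² - 1*(-117))) = -8 + (r + (r² + 117)) = -8 + (r + (117 + r²)) = -8 + (117 + r + r²) = 109 + r + r²)
-W(-232, -301) = -(109 - 232 + (-232)²) = -(109 - 232 + 53824) = -1*53701 = -53701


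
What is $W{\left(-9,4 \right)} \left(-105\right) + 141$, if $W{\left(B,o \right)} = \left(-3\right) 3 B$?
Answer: $-8364$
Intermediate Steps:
$W{\left(B,o \right)} = - 9 B$
$W{\left(-9,4 \right)} \left(-105\right) + 141 = \left(-9\right) \left(-9\right) \left(-105\right) + 141 = 81 \left(-105\right) + 141 = -8505 + 141 = -8364$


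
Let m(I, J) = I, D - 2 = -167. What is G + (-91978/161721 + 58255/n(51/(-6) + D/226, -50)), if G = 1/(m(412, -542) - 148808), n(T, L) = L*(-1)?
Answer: 139736468660413/119993747580 ≈ 1164.5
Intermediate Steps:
D = -165 (D = 2 - 167 = -165)
n(T, L) = -L
G = -1/148396 (G = 1/(412 - 148808) = 1/(-148396) = -1/148396 ≈ -6.7387e-6)
G + (-91978/161721 + 58255/n(51/(-6) + D/226, -50)) = -1/148396 + (-91978/161721 + 58255/((-1*(-50)))) = -1/148396 + (-91978*1/161721 + 58255/50) = -1/148396 + (-91978/161721 + 58255*(1/50)) = -1/148396 + (-91978/161721 + 11651/10) = -1/148396 + 1883291591/1617210 = 139736468660413/119993747580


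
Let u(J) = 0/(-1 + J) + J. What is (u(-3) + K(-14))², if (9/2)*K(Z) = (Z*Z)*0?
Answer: 9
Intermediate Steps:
K(Z) = 0 (K(Z) = 2*((Z*Z)*0)/9 = 2*(Z²*0)/9 = (2/9)*0 = 0)
u(J) = J (u(J) = 0 + J = J)
(u(-3) + K(-14))² = (-3 + 0)² = (-3)² = 9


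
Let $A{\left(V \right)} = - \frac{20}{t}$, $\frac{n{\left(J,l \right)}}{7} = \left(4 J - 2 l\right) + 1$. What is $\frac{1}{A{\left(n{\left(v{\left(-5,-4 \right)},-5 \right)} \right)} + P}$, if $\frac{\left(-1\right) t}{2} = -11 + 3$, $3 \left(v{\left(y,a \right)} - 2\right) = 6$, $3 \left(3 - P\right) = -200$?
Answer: $\frac{12}{821} \approx 0.014616$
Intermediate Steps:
$P = \frac{209}{3}$ ($P = 3 - - \frac{200}{3} = 3 + \frac{200}{3} = \frac{209}{3} \approx 69.667$)
$v{\left(y,a \right)} = 4$ ($v{\left(y,a \right)} = 2 + \frac{1}{3} \cdot 6 = 2 + 2 = 4$)
$n{\left(J,l \right)} = 7 - 14 l + 28 J$ ($n{\left(J,l \right)} = 7 \left(\left(4 J - 2 l\right) + 1\right) = 7 \left(\left(- 2 l + 4 J\right) + 1\right) = 7 \left(1 - 2 l + 4 J\right) = 7 - 14 l + 28 J$)
$t = 16$ ($t = - 2 \left(-11 + 3\right) = \left(-2\right) \left(-8\right) = 16$)
$A{\left(V \right)} = - \frac{5}{4}$ ($A{\left(V \right)} = - \frac{20}{16} = \left(-20\right) \frac{1}{16} = - \frac{5}{4}$)
$\frac{1}{A{\left(n{\left(v{\left(-5,-4 \right)},-5 \right)} \right)} + P} = \frac{1}{- \frac{5}{4} + \frac{209}{3}} = \frac{1}{\frac{821}{12}} = \frac{12}{821}$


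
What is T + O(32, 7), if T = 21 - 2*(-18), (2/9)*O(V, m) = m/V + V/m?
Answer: 35193/448 ≈ 78.556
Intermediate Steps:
O(V, m) = 9*V/(2*m) + 9*m/(2*V) (O(V, m) = 9*(m/V + V/m)/2 = 9*(V/m + m/V)/2 = 9*V/(2*m) + 9*m/(2*V))
T = 57 (T = 21 + 36 = 57)
T + O(32, 7) = 57 + ((9/2)*32/7 + (9/2)*7/32) = 57 + ((9/2)*32*(1/7) + (9/2)*7*(1/32)) = 57 + (144/7 + 63/64) = 57 + 9657/448 = 35193/448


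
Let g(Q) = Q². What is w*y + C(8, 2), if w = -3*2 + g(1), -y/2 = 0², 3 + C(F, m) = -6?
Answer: -9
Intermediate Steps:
C(F, m) = -9 (C(F, m) = -3 - 6 = -9)
y = 0 (y = -2*0² = -2*0 = 0)
w = -5 (w = -3*2 + 1² = -6 + 1 = -5)
w*y + C(8, 2) = -5*0 - 9 = 0 - 9 = -9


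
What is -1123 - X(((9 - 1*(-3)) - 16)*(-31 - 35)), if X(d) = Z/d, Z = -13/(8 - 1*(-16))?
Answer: -7115315/6336 ≈ -1123.0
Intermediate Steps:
Z = -13/24 (Z = -13/(8 + 16) = -13/24 ≈ -0.54167)
X(d) = -13/(24*d)
-1123 - X(((9 - 1*(-3)) - 16)*(-31 - 35)) = -1123 - (-13)/(24*(((9 - 1*(-3)) - 16)*(-31 - 35))) = -1123 - (-13)/(24*(((9 + 3) - 16)*(-66))) = -1123 - (-13)/(24*((12 - 16)*(-66))) = -1123 - (-13)/(24*((-4*(-66)))) = -1123 - (-13)/(24*264) = -1123 - 1*(-13/6336) = -1123 + 13/6336 = -7115315/6336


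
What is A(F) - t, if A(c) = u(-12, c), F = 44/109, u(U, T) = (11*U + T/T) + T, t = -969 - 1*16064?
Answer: 1842362/109 ≈ 16902.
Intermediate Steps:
t = -17033 (t = -969 - 16064 = -17033)
u(U, T) = 1 + T + 11*U (u(U, T) = (11*U + 1) + T = (1 + 11*U) + T = 1 + T + 11*U)
F = 44/109 (F = 44*(1/109) = 44/109 ≈ 0.40367)
A(c) = -131 + c (A(c) = 1 + c + 11*(-12) = 1 + c - 132 = -131 + c)
A(F) - t = (-131 + 44/109) - 1*(-17033) = -14235/109 + 17033 = 1842362/109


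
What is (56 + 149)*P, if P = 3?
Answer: 615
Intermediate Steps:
(56 + 149)*P = (56 + 149)*3 = 205*3 = 615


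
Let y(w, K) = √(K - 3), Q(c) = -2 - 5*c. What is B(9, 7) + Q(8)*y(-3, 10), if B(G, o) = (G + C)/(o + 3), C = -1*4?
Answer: ½ - 42*√7 ≈ -110.62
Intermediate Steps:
C = -4
B(G, o) = (-4 + G)/(3 + o) (B(G, o) = (G - 4)/(o + 3) = (-4 + G)/(3 + o))
y(w, K) = √(-3 + K)
B(9, 7) + Q(8)*y(-3, 10) = (-4 + 9)/(3 + 7) + (-2 - 5*8)*√(-3 + 10) = 5/10 + (-2 - 40)*√7 = (⅒)*5 - 42*√7 = ½ - 42*√7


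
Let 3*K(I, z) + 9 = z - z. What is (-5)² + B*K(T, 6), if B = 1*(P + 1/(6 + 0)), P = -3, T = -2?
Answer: 67/2 ≈ 33.500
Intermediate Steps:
K(I, z) = -3 (K(I, z) = -3 + (z - z)/3 = -3 + (⅓)*0 = -3 + 0 = -3)
B = -17/6 (B = 1*(-3 + 1/(6 + 0)) = 1*(-3 + 1/6) = 1*(-3 + ⅙) = 1*(-17/6) = -17/6 ≈ -2.8333)
(-5)² + B*K(T, 6) = (-5)² - 17/6*(-3) = 25 + 17/2 = 67/2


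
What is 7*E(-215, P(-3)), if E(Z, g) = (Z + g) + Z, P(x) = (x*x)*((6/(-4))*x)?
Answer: -5453/2 ≈ -2726.5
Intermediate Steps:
P(x) = -3*x**3/2 (P(x) = x**2*((6*(-1/4))*x) = x**2*(-3*x/2) = -3*x**3/2)
E(Z, g) = g + 2*Z
7*E(-215, P(-3)) = 7*(-3/2*(-3)**3 + 2*(-215)) = 7*(-3/2*(-27) - 430) = 7*(81/2 - 430) = 7*(-779/2) = -5453/2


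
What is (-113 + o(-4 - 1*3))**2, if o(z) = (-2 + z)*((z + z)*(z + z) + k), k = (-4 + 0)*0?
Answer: 3523129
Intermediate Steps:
k = 0 (k = -4*0 = 0)
o(z) = 4*z**2*(-2 + z) (o(z) = (-2 + z)*((z + z)*(z + z) + 0) = (-2 + z)*((2*z)*(2*z) + 0) = (-2 + z)*(4*z**2 + 0) = (-2 + z)*(4*z**2) = 4*z**2*(-2 + z))
(-113 + o(-4 - 1*3))**2 = (-113 + 4*(-4 - 1*3)**2*(-2 + (-4 - 1*3)))**2 = (-113 + 4*(-4 - 3)**2*(-2 + (-4 - 3)))**2 = (-113 + 4*(-7)**2*(-2 - 7))**2 = (-113 + 4*49*(-9))**2 = (-113 - 1764)**2 = (-1877)**2 = 3523129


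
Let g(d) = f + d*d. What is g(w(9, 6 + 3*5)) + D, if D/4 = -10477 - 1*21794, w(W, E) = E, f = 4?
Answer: -128639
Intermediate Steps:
g(d) = 4 + d² (g(d) = 4 + d*d = 4 + d²)
D = -129084 (D = 4*(-10477 - 1*21794) = 4*(-10477 - 21794) = 4*(-32271) = -129084)
g(w(9, 6 + 3*5)) + D = (4 + (6 + 3*5)²) - 129084 = (4 + (6 + 15)²) - 129084 = (4 + 21²) - 129084 = (4 + 441) - 129084 = 445 - 129084 = -128639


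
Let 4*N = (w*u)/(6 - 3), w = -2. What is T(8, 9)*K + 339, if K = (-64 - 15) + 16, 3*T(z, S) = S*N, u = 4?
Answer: 465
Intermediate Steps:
N = -⅔ (N = ((-2*4)/(6 - 3))/4 = (-8/3)/4 = (-8*⅓)/4 = (¼)*(-8/3) = -⅔ ≈ -0.66667)
T(z, S) = -2*S/9 (T(z, S) = (S*(-⅔))/3 = (-2*S/3)/3 = -2*S/9)
K = -63 (K = -79 + 16 = -63)
T(8, 9)*K + 339 = -2/9*9*(-63) + 339 = -2*(-63) + 339 = 126 + 339 = 465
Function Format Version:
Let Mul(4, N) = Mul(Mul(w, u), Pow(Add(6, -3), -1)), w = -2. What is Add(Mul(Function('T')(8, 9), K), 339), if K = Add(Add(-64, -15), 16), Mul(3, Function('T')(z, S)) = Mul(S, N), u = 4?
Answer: 465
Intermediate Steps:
N = Rational(-2, 3) (N = Mul(Rational(1, 4), Mul(Mul(-2, 4), Pow(Add(6, -3), -1))) = Mul(Rational(1, 4), Mul(-8, Pow(3, -1))) = Mul(Rational(1, 4), Mul(-8, Rational(1, 3))) = Mul(Rational(1, 4), Rational(-8, 3)) = Rational(-2, 3) ≈ -0.66667)
Function('T')(z, S) = Mul(Rational(-2, 9), S) (Function('T')(z, S) = Mul(Rational(1, 3), Mul(S, Rational(-2, 3))) = Mul(Rational(1, 3), Mul(Rational(-2, 3), S)) = Mul(Rational(-2, 9), S))
K = -63 (K = Add(-79, 16) = -63)
Add(Mul(Function('T')(8, 9), K), 339) = Add(Mul(Mul(Rational(-2, 9), 9), -63), 339) = Add(Mul(-2, -63), 339) = Add(126, 339) = 465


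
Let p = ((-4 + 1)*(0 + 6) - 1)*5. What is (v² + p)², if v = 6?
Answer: 3481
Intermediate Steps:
p = -95 (p = (-3*6 - 1)*5 = (-18 - 1)*5 = -19*5 = -95)
(v² + p)² = (6² - 95)² = (36 - 95)² = (-59)² = 3481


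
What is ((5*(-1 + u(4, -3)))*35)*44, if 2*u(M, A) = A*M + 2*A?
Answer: -77000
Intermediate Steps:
u(M, A) = A + A*M/2 (u(M, A) = (A*M + 2*A)/2 = (2*A + A*M)/2 = A + A*M/2)
((5*(-1 + u(4, -3)))*35)*44 = ((5*(-1 + (1/2)*(-3)*(2 + 4)))*35)*44 = ((5*(-1 + (1/2)*(-3)*6))*35)*44 = ((5*(-1 - 9))*35)*44 = ((5*(-10))*35)*44 = -50*35*44 = -1750*44 = -77000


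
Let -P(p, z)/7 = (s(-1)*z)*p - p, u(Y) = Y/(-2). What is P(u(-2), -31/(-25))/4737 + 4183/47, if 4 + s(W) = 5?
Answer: 3513261/39475 ≈ 89.000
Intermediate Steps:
s(W) = 1 (s(W) = -4 + 5 = 1)
u(Y) = -Y/2 (u(Y) = Y*(-1/2) = -Y/2)
P(p, z) = 7*p - 7*p*z (P(p, z) = -7*((1*z)*p - p) = -7*(z*p - p) = -7*(p*z - p) = -7*(-p + p*z) = 7*p - 7*p*z)
P(u(-2), -31/(-25))/4737 + 4183/47 = (7*(-1/2*(-2))*(1 - (-31)/(-25)))/4737 + 4183/47 = (7*1*(1 - (-31)*(-1)/25))*(1/4737) + 4183*(1/47) = (7*1*(1 - 1*31/25))*(1/4737) + 89 = (7*1*(1 - 31/25))*(1/4737) + 89 = (7*1*(-6/25))*(1/4737) + 89 = -42/25*1/4737 + 89 = -14/39475 + 89 = 3513261/39475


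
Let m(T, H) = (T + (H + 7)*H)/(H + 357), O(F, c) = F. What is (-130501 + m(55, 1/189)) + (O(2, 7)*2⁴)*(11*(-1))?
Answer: -1668712169879/12752586 ≈ -1.3085e+5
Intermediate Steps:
m(T, H) = (T + H*(7 + H))/(357 + H) (m(T, H) = (T + (7 + H)*H)/(357 + H) = (T + H*(7 + H))/(357 + H))
(-130501 + m(55, 1/189)) + (O(2, 7)*2⁴)*(11*(-1)) = (-130501 + (55 + (1/189)² + 7/189)/(357 + 1/189)) + (2*2⁴)*(11*(-1)) = (-130501 + (55 + (1/189)² + 7*(1/189))/(357 + 1/189)) + (2*16)*(-11) = (-130501 + (55 + 1/35721 + 1/27)/(67474/189)) + 32*(-11) = (-130501 + (189/67474)*(1965979/35721)) - 352 = (-130501 + 1965979/12752586) - 352 = -1664223259607/12752586 - 352 = -1668712169879/12752586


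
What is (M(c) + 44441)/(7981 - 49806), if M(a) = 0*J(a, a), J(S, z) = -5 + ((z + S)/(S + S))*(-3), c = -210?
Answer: -44441/41825 ≈ -1.0625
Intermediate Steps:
J(S, z) = -5 - 3*(S + z)/(2*S) (J(S, z) = -5 + ((S + z)/((2*S)))*(-3) = -5 + ((S + z)*(1/(2*S)))*(-3) = -5 + ((S + z)/(2*S))*(-3) = -5 - 3*(S + z)/(2*S))
M(a) = 0 (M(a) = 0*((-13*a - 3*a)/(2*a)) = 0*((-16*a)/(2*a)) = 0*(-8) = 0)
(M(c) + 44441)/(7981 - 49806) = (0 + 44441)/(7981 - 49806) = 44441/(-41825) = 44441*(-1/41825) = -44441/41825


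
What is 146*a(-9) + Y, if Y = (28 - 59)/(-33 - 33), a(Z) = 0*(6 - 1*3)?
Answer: 31/66 ≈ 0.46970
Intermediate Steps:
a(Z) = 0 (a(Z) = 0*(6 - 3) = 0*3 = 0)
Y = 31/66 (Y = -31/(-66) = -31*(-1/66) = 31/66 ≈ 0.46970)
146*a(-9) + Y = 146*0 + 31/66 = 0 + 31/66 = 31/66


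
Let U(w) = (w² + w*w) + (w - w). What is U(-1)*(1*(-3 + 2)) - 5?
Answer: -7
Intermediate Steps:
U(w) = 2*w² (U(w) = (w² + w²) + 0 = 2*w² + 0 = 2*w²)
U(-1)*(1*(-3 + 2)) - 5 = (2*(-1)²)*(1*(-3 + 2)) - 5 = (2*1)*(1*(-1)) - 5 = 2*(-1) - 5 = -2 - 5 = -7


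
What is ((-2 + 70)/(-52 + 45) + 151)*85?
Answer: 84065/7 ≈ 12009.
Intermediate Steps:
((-2 + 70)/(-52 + 45) + 151)*85 = (68/(-7) + 151)*85 = (68*(-⅐) + 151)*85 = (-68/7 + 151)*85 = (989/7)*85 = 84065/7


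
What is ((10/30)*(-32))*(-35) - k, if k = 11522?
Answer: -33446/3 ≈ -11149.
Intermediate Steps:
((10/30)*(-32))*(-35) - k = ((10/30)*(-32))*(-35) - 1*11522 = ((10*(1/30))*(-32))*(-35) - 11522 = ((1/3)*(-32))*(-35) - 11522 = -32/3*(-35) - 11522 = 1120/3 - 11522 = -33446/3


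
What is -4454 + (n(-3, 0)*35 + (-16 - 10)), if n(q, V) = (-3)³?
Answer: -5425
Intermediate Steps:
n(q, V) = -27
-4454 + (n(-3, 0)*35 + (-16 - 10)) = -4454 + (-27*35 + (-16 - 10)) = -4454 + (-945 - 26) = -4454 - 971 = -5425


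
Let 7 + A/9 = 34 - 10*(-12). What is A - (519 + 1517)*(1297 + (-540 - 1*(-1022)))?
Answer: -3620721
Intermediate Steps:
A = 1323 (A = -63 + 9*(34 - 10*(-12)) = -63 + 9*(34 + 120) = -63 + 9*154 = -63 + 1386 = 1323)
A - (519 + 1517)*(1297 + (-540 - 1*(-1022))) = 1323 - (519 + 1517)*(1297 + (-540 - 1*(-1022))) = 1323 - 2036*(1297 + (-540 + 1022)) = 1323 - 2036*(1297 + 482) = 1323 - 2036*1779 = 1323 - 1*3622044 = 1323 - 3622044 = -3620721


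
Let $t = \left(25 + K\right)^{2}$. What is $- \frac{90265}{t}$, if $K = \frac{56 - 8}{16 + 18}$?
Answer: $- \frac{26086585}{201601} \approx -129.4$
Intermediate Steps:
$K = \frac{24}{17}$ ($K = \frac{48}{34} = 48 \cdot \frac{1}{34} = \frac{24}{17} \approx 1.4118$)
$t = \frac{201601}{289}$ ($t = \left(25 + \frac{24}{17}\right)^{2} = \left(\frac{449}{17}\right)^{2} = \frac{201601}{289} \approx 697.58$)
$- \frac{90265}{t} = - \frac{90265}{\frac{201601}{289}} = \left(-90265\right) \frac{289}{201601} = - \frac{26086585}{201601}$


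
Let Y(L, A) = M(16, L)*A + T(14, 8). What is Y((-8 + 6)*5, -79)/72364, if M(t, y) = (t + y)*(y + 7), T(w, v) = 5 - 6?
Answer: 1421/72364 ≈ 0.019637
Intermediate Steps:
T(w, v) = -1
M(t, y) = (7 + y)*(t + y) (M(t, y) = (t + y)*(7 + y) = (7 + y)*(t + y))
Y(L, A) = -1 + A*(112 + L² + 23*L) (Y(L, A) = (L² + 7*16 + 7*L + 16*L)*A - 1 = (L² + 112 + 7*L + 16*L)*A - 1 = (112 + L² + 23*L)*A - 1 = A*(112 + L² + 23*L) - 1 = -1 + A*(112 + L² + 23*L))
Y((-8 + 6)*5, -79)/72364 = (-1 - 79*(112 + ((-8 + 6)*5)² + 23*((-8 + 6)*5)))/72364 = (-1 - 79*(112 + (-2*5)² + 23*(-2*5)))*(1/72364) = (-1 - 79*(112 + (-10)² + 23*(-10)))*(1/72364) = (-1 - 79*(112 + 100 - 230))*(1/72364) = (-1 - 79*(-18))*(1/72364) = (-1 + 1422)*(1/72364) = 1421*(1/72364) = 1421/72364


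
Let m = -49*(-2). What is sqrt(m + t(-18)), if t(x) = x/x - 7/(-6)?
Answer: sqrt(3606)/6 ≈ 10.008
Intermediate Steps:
t(x) = 13/6 (t(x) = 1 - 7*(-1/6) = 1 + 7/6 = 13/6)
m = 98
sqrt(m + t(-18)) = sqrt(98 + 13/6) = sqrt(601/6) = sqrt(3606)/6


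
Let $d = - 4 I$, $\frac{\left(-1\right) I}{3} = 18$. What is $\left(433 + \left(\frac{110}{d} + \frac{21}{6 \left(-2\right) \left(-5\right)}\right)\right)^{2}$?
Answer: $\frac{3430562041}{18225} \approx 1.8823 \cdot 10^{5}$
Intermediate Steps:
$I = -54$ ($I = \left(-3\right) 18 = -54$)
$d = 216$ ($d = \left(-4\right) \left(-54\right) = 216$)
$\left(433 + \left(\frac{110}{d} + \frac{21}{6 \left(-2\right) \left(-5\right)}\right)\right)^{2} = \left(433 + \left(\frac{110}{216} + \frac{21}{6 \left(-2\right) \left(-5\right)}\right)\right)^{2} = \left(433 + \left(110 \cdot \frac{1}{216} + \frac{21}{\left(-12\right) \left(-5\right)}\right)\right)^{2} = \left(433 + \left(\frac{55}{108} + \frac{21}{60}\right)\right)^{2} = \left(433 + \left(\frac{55}{108} + 21 \cdot \frac{1}{60}\right)\right)^{2} = \left(433 + \left(\frac{55}{108} + \frac{7}{20}\right)\right)^{2} = \left(433 + \frac{116}{135}\right)^{2} = \left(\frac{58571}{135}\right)^{2} = \frac{3430562041}{18225}$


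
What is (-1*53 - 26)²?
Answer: 6241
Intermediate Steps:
(-1*53 - 26)² = (-53 - 26)² = (-79)² = 6241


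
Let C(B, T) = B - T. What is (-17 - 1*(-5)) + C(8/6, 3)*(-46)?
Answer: 194/3 ≈ 64.667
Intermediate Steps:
(-17 - 1*(-5)) + C(8/6, 3)*(-46) = (-17 - 1*(-5)) + (8/6 - 1*3)*(-46) = (-17 + 5) + (8*(1/6) - 3)*(-46) = -12 + (4/3 - 3)*(-46) = -12 - 5/3*(-46) = -12 + 230/3 = 194/3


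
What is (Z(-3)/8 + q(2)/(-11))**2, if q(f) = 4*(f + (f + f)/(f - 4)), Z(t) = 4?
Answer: 1/4 ≈ 0.25000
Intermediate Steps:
q(f) = 4*f + 8*f/(-4 + f) (q(f) = 4*(f + (2*f)/(-4 + f)) = 4*(f + 2*f/(-4 + f)) = 4*f + 8*f/(-4 + f))
(Z(-3)/8 + q(2)/(-11))**2 = (4/8 + (4*2*(-2 + 2)/(-4 + 2))/(-11))**2 = (4*(1/8) + (4*2*0/(-2))*(-1/11))**2 = (1/2 + (4*2*(-1/2)*0)*(-1/11))**2 = (1/2 + 0*(-1/11))**2 = (1/2 + 0)**2 = (1/2)**2 = 1/4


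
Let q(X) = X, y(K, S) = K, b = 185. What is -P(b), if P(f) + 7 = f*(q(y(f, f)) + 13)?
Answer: -36623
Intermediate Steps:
P(f) = -7 + f*(13 + f) (P(f) = -7 + f*(f + 13) = -7 + f*(13 + f))
-P(b) = -(-7 + 185**2 + 13*185) = -(-7 + 34225 + 2405) = -1*36623 = -36623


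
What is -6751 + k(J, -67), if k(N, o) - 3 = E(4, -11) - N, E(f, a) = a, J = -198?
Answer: -6561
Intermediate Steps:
k(N, o) = -8 - N (k(N, o) = 3 + (-11 - N) = -8 - N)
-6751 + k(J, -67) = -6751 + (-8 - 1*(-198)) = -6751 + (-8 + 198) = -6751 + 190 = -6561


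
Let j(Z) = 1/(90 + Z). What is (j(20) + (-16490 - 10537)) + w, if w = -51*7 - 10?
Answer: -3013339/110 ≈ -27394.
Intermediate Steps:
w = -367 (w = -357 - 10 = -367)
(j(20) + (-16490 - 10537)) + w = (1/(90 + 20) + (-16490 - 10537)) - 367 = (1/110 - 27027) - 367 = -2972969/110 - 367 = -3013339/110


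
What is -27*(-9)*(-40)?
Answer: -9720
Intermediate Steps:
-27*(-9)*(-40) = 243*(-40) = -9720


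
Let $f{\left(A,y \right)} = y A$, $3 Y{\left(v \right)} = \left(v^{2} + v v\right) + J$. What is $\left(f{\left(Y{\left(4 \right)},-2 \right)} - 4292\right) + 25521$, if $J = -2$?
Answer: $21209$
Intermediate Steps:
$Y{\left(v \right)} = - \frac{2}{3} + \frac{2 v^{2}}{3}$ ($Y{\left(v \right)} = \frac{\left(v^{2} + v v\right) - 2}{3} = \frac{\left(v^{2} + v^{2}\right) - 2}{3} = \frac{2 v^{2} - 2}{3} = \frac{-2 + 2 v^{2}}{3} = - \frac{2}{3} + \frac{2 v^{2}}{3}$)
$f{\left(A,y \right)} = A y$
$\left(f{\left(Y{\left(4 \right)},-2 \right)} - 4292\right) + 25521 = \left(\left(- \frac{2}{3} + \frac{2 \cdot 4^{2}}{3}\right) \left(-2\right) - 4292\right) + 25521 = \left(\left(- \frac{2}{3} + \frac{2}{3} \cdot 16\right) \left(-2\right) - 4292\right) + 25521 = \left(\left(- \frac{2}{3} + \frac{32}{3}\right) \left(-2\right) - 4292\right) + 25521 = \left(10 \left(-2\right) - 4292\right) + 25521 = \left(-20 - 4292\right) + 25521 = -4312 + 25521 = 21209$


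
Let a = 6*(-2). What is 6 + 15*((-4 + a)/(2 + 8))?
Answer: -18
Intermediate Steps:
a = -12
6 + 15*((-4 + a)/(2 + 8)) = 6 + 15*((-4 - 12)/(2 + 8)) = 6 + 15*(-16/10) = 6 + 15*(-16*⅒) = 6 + 15*(-8/5) = 6 - 24 = -18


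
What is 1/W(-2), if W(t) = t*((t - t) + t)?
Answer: 1/4 ≈ 0.25000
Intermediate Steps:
W(t) = t**2 (W(t) = t*(0 + t) = t*t = t**2)
1/W(-2) = 1/((-2)**2) = 1/4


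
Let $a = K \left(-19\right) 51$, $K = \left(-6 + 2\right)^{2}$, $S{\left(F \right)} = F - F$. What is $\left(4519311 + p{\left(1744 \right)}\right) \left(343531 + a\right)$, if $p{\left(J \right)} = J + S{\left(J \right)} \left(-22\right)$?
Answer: $1483028108485$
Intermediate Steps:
$S{\left(F \right)} = 0$
$K = 16$ ($K = \left(-4\right)^{2} = 16$)
$p{\left(J \right)} = J$ ($p{\left(J \right)} = J + 0 \left(-22\right) = J + 0 = J$)
$a = -15504$ ($a = 16 \left(-19\right) 51 = \left(-304\right) 51 = -15504$)
$\left(4519311 + p{\left(1744 \right)}\right) \left(343531 + a\right) = \left(4519311 + 1744\right) \left(343531 - 15504\right) = 4521055 \cdot 328027 = 1483028108485$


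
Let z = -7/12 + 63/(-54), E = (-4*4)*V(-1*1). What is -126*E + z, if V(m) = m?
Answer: -8071/4 ≈ -2017.8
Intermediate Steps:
E = 16 (E = (-4*4)*(-1*1) = -16*(-1) = 16)
z = -7/4 (z = -7*1/12 + 63*(-1/54) = -7/12 - 7/6 = -7/4 ≈ -1.7500)
-126*E + z = -126*16 - 7/4 = -2016 - 7/4 = -8071/4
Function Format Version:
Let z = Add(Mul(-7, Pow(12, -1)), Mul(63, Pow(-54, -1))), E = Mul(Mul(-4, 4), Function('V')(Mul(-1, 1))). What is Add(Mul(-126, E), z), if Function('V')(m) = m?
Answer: Rational(-8071, 4) ≈ -2017.8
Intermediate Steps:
E = 16 (E = Mul(Mul(-4, 4), Mul(-1, 1)) = Mul(-16, -1) = 16)
z = Rational(-7, 4) (z = Add(Mul(-7, Rational(1, 12)), Mul(63, Rational(-1, 54))) = Add(Rational(-7, 12), Rational(-7, 6)) = Rational(-7, 4) ≈ -1.7500)
Add(Mul(-126, E), z) = Add(Mul(-126, 16), Rational(-7, 4)) = Add(-2016, Rational(-7, 4)) = Rational(-8071, 4)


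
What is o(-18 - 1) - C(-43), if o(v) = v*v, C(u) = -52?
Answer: 413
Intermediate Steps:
o(v) = v**2
o(-18 - 1) - C(-43) = (-18 - 1)**2 - 1*(-52) = (-19)**2 + 52 = 361 + 52 = 413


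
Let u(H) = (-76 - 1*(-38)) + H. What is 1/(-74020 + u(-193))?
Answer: -1/74251 ≈ -1.3468e-5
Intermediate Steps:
u(H) = -38 + H (u(H) = (-76 + 38) + H = -38 + H)
1/(-74020 + u(-193)) = 1/(-74020 + (-38 - 193)) = 1/(-74020 - 231) = 1/(-74251) = -1/74251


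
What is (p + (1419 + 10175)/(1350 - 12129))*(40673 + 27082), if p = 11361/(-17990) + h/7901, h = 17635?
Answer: 518912607010001/14591582602 ≈ 35562.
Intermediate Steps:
p = 32498627/20305570 (p = 11361/(-17990) + 17635/7901 = 11361*(-1/17990) + 17635*(1/7901) = -1623/2570 + 17635/7901 = 32498627/20305570 ≈ 1.6005)
(p + (1419 + 10175)/(1350 - 12129))*(40673 + 27082) = (32498627/20305570 + (1419 + 10175)/(1350 - 12129))*(40673 + 27082) = (32498627/20305570 + 11594/(-10779))*67755 = (32498627/20305570 + 11594*(-1/10779))*67755 = (32498627/20305570 - 11594/10779)*67755 = (114879921853/218873739030)*67755 = 518912607010001/14591582602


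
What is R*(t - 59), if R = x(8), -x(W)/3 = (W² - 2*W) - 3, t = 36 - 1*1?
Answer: 3240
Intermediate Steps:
t = 35 (t = 36 - 1 = 35)
x(W) = 9 - 3*W² + 6*W (x(W) = -3*((W² - 2*W) - 3) = -3*(-3 + W² - 2*W) = 9 - 3*W² + 6*W)
R = -135 (R = 9 - 3*8² + 6*8 = 9 - 3*64 + 48 = 9 - 192 + 48 = -135)
R*(t - 59) = -135*(35 - 59) = -135*(-24) = 3240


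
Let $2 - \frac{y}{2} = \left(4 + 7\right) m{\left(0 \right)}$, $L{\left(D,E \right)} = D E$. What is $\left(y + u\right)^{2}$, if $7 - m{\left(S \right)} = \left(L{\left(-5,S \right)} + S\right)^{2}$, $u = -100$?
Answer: $62500$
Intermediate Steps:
$m{\left(S \right)} = 7 - 16 S^{2}$ ($m{\left(S \right)} = 7 - \left(- 5 S + S\right)^{2} = 7 - \left(- 4 S\right)^{2} = 7 - 16 S^{2}$)
$y = -150$ ($y = 4 - 2 \left(4 + 7\right) \left(7 - 16 \cdot 0^{2}\right) = 4 - 2 \cdot 11 \left(7 - 0\right) = 4 - 2 \cdot 11 \left(7 + 0\right) = 4 - 2 \cdot 11 \cdot 7 = 4 - 154 = -150$)
$\left(y + u\right)^{2} = \left(-150 - 100\right)^{2} = \left(-250\right)^{2} = 62500$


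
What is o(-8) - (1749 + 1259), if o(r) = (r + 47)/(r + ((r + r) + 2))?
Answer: -66215/22 ≈ -3009.8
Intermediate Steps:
o(r) = (47 + r)/(2 + 3*r) (o(r) = (47 + r)/(r + (2*r + 2)) = (47 + r)/(r + (2 + 2*r)) = (47 + r)/(2 + 3*r))
o(-8) - (1749 + 1259) = (47 - 8)/(2 + 3*(-8)) - (1749 + 1259) = 39/(2 - 24) - 1*3008 = 39/(-22) - 3008 = -1/22*39 - 3008 = -39/22 - 3008 = -66215/22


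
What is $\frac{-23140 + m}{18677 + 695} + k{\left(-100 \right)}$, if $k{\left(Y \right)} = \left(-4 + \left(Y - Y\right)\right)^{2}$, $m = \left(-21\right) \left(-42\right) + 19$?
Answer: $\frac{287713}{19372} \approx 14.852$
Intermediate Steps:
$m = 901$ ($m = 882 + 19 = 901$)
$k{\left(Y \right)} = 16$ ($k{\left(Y \right)} = \left(-4 + 0\right)^{2} = \left(-4\right)^{2} = 16$)
$\frac{-23140 + m}{18677 + 695} + k{\left(-100 \right)} = \frac{-23140 + 901}{18677 + 695} + 16 = - \frac{22239}{19372} + 16 = \frac{287713}{19372}$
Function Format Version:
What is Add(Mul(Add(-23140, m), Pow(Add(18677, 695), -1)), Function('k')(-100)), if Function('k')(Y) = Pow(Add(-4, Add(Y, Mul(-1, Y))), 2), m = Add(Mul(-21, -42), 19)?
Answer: Rational(287713, 19372) ≈ 14.852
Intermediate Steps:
m = 901 (m = Add(882, 19) = 901)
Function('k')(Y) = 16 (Function('k')(Y) = Pow(Add(-4, 0), 2) = Pow(-4, 2) = 16)
Add(Mul(Add(-23140, m), Pow(Add(18677, 695), -1)), Function('k')(-100)) = Add(Mul(Add(-23140, 901), Pow(Add(18677, 695), -1)), 16) = Add(Mul(-22239, Pow(19372, -1)), 16) = Add(Mul(-22239, Rational(1, 19372)), 16) = Add(Rational(-22239, 19372), 16) = Rational(287713, 19372)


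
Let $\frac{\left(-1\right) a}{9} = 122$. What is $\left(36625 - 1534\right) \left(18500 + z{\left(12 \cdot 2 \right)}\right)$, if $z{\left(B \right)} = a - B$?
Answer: $609811398$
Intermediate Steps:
$a = -1098$ ($a = \left(-9\right) 122 = -1098$)
$z{\left(B \right)} = -1098 - B$
$\left(36625 - 1534\right) \left(18500 + z{\left(12 \cdot 2 \right)}\right) = \left(36625 - 1534\right) \left(18500 - \left(1098 + 12 \cdot 2\right)\right) = 35091 \left(18500 - 1122\right) = 35091 \cdot 17378 = 609811398$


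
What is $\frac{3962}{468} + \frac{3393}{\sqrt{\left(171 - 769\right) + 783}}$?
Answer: $\frac{1981}{234} + \frac{3393 \sqrt{185}}{185} \approx 257.92$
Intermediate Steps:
$\frac{3962}{468} + \frac{3393}{\sqrt{\left(171 - 769\right) + 783}} = 3962 \cdot \frac{1}{468} + \frac{3393}{\sqrt{\left(171 - 769\right) + 783}} = \frac{1981}{234} + \frac{3393}{\sqrt{-598 + 783}} = \frac{1981}{234} + \frac{3393}{\sqrt{185}} = \frac{1981}{234} + 3393 \frac{\sqrt{185}}{185} = \frac{1981}{234} + \frac{3393 \sqrt{185}}{185}$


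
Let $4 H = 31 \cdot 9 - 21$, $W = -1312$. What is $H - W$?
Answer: $\frac{2753}{2} \approx 1376.5$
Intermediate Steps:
$H = \frac{129}{2}$ ($H = \frac{31 \cdot 9 - 21}{4} = \frac{279 - 21}{4} = \frac{1}{4} \cdot 258 = \frac{129}{2} \approx 64.5$)
$H - W = \frac{129}{2} - -1312 = \frac{129}{2} + 1312 = \frac{2753}{2}$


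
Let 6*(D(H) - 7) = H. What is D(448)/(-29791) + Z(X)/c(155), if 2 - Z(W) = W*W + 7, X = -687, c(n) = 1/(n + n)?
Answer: -13076337013865/89373 ≈ -1.4631e+8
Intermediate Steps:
c(n) = 1/(2*n)
D(H) = 7 + H/6
Z(W) = -5 - W² (Z(W) = 2 - (W*W + 7) = 2 - (W² + 7) = 2 - (7 + W²) = 2 + (-7 - W²) = -5 - W²)
D(448)/(-29791) + Z(X)/c(155) = (7 + (⅙)*448)/(-29791) + (-5 - 1*(-687)²)/(((½)/155)) = (7 + 224/3)*(-1/29791) + (-5 - 1*471969)/(((½)*(1/155))) = (245/3)*(-1/29791) + (-5 - 471969)/(1/310) = -245/89373 - 471974*310 = -245/89373 - 146311940 = -13076337013865/89373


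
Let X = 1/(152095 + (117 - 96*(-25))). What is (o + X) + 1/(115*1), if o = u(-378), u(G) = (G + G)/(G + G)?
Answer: 17935107/17780380 ≈ 1.0087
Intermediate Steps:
u(G) = 1 (u(G) = (2*G)/((2*G)) = (2*G)*(1/(2*G)) = 1)
o = 1
X = 1/154612 (X = 1/(152095 + (117 + 2400)) = 1/(152095 + 2517) = 1/154612 ≈ 6.4678e-6)
(o + X) + 1/(115*1) = (1 + 1/154612) + 1/(115*1) = 154613/154612 + 1/115 = 17935107/17780380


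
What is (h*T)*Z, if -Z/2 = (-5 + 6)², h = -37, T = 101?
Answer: 7474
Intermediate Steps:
Z = -2 (Z = -2*(-5 + 6)² = -2*1² = -2*1 = -2)
(h*T)*Z = -37*101*(-2) = -3737*(-2) = 7474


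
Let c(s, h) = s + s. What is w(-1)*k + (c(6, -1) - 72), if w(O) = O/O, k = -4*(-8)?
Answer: -28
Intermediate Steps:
c(s, h) = 2*s
k = 32
w(O) = 1
w(-1)*k + (c(6, -1) - 72) = 1*32 + (2*6 - 72) = 32 + (12 - 72) = 32 - 60 = -28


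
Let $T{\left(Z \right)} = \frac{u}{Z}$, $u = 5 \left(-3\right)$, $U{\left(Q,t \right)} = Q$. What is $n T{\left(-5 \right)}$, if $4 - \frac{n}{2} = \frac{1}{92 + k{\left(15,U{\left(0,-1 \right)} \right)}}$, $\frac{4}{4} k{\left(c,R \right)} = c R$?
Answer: $\frac{1101}{46} \approx 23.935$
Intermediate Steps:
$u = -15$
$k{\left(c,R \right)} = R c$ ($k{\left(c,R \right)} = c R = R c$)
$T{\left(Z \right)} = - \frac{15}{Z}$
$n = \frac{367}{46}$ ($n = 8 - \frac{2}{92 + 0 \cdot 15} = 8 - \frac{2}{92 + 0} = 8 - \frac{2}{92} = 8 - \frac{1}{46} = \frac{367}{46} \approx 7.9783$)
$n T{\left(-5 \right)} = \frac{367 \left(- \frac{15}{-5}\right)}{46} = \frac{367 \left(\left(-15\right) \left(- \frac{1}{5}\right)\right)}{46} = \frac{367}{46} \cdot 3 = \frac{1101}{46}$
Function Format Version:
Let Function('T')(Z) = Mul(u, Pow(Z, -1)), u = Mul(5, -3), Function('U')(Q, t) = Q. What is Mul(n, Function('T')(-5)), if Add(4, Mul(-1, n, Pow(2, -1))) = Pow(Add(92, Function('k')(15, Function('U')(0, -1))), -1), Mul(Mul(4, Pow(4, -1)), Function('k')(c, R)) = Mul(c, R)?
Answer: Rational(1101, 46) ≈ 23.935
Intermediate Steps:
u = -15
Function('k')(c, R) = Mul(R, c) (Function('k')(c, R) = Mul(c, R) = Mul(R, c))
Function('T')(Z) = Mul(-15, Pow(Z, -1))
n = Rational(367, 46) (n = Add(8, Mul(-2, Pow(Add(92, Mul(0, 15)), -1))) = Add(8, Mul(-2, Pow(Add(92, 0), -1))) = Add(8, Mul(-2, Pow(92, -1))) = Add(8, Mul(-2, Rational(1, 92))) = Add(8, Rational(-1, 46)) = Rational(367, 46) ≈ 7.9783)
Mul(n, Function('T')(-5)) = Mul(Rational(367, 46), Mul(-15, Pow(-5, -1))) = Mul(Rational(367, 46), Mul(-15, Rational(-1, 5))) = Mul(Rational(367, 46), 3) = Rational(1101, 46)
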